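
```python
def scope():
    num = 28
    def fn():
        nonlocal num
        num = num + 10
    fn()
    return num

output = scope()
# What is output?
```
38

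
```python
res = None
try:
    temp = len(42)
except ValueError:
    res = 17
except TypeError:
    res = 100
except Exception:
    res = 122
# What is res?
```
100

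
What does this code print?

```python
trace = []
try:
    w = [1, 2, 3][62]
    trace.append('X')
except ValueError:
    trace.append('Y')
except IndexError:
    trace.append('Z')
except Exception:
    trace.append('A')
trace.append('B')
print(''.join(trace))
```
ZB

IndexError matches before generic Exception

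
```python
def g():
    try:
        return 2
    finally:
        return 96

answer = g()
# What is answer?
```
96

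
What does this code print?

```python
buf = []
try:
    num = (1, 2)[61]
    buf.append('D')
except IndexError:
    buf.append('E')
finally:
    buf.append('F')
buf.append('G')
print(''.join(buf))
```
EFG

finally always runs, even after exception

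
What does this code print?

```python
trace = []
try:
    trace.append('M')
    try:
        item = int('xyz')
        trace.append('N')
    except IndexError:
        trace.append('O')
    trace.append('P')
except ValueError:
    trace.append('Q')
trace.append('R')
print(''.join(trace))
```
MQR

Inner handler doesn't match, propagates to outer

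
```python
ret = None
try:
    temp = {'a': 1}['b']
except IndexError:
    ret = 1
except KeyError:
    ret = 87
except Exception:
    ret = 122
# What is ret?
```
87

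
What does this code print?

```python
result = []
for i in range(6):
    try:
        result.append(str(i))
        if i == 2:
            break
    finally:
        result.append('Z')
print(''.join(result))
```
0Z1Z2Z

finally runs even when breaking out of loop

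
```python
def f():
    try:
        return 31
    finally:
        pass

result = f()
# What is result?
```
31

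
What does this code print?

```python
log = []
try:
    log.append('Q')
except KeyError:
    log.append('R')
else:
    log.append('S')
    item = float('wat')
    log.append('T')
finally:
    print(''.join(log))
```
QS

Try succeeds, else appends 'S', ValueError in else is uncaught, finally prints before exception propagates ('T' never appended)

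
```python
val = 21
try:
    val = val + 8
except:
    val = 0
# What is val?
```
29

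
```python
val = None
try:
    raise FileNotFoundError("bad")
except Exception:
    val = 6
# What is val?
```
6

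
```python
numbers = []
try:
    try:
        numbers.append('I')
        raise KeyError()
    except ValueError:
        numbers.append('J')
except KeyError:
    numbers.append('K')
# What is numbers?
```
['I', 'K']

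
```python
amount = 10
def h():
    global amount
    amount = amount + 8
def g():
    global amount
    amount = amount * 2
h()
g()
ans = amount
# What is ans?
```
36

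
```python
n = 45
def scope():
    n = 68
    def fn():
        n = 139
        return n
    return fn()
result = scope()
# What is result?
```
139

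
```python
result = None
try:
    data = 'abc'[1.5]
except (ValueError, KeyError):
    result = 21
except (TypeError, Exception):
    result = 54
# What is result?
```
54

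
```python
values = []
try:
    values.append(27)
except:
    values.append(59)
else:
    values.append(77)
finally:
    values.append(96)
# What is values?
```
[27, 77, 96]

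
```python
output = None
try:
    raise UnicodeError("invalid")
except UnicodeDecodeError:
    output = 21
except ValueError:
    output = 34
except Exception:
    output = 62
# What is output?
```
34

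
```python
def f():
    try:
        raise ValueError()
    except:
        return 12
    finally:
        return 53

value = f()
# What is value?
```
53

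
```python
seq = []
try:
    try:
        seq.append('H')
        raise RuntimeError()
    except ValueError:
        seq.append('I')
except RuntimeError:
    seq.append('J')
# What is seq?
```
['H', 'J']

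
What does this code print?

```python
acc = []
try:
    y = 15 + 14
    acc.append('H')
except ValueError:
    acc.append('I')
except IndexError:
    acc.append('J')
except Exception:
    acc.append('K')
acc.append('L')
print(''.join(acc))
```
HL

No exception, try block completes normally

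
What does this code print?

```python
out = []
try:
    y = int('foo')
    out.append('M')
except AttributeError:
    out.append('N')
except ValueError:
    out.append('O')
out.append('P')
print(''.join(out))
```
OP

ValueError is caught by its specific handler, not AttributeError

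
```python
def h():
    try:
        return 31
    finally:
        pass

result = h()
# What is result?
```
31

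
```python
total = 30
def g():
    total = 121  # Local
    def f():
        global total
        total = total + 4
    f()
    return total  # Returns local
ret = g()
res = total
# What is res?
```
34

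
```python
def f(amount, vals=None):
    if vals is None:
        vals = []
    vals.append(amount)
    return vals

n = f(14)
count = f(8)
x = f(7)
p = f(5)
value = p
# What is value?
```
[5]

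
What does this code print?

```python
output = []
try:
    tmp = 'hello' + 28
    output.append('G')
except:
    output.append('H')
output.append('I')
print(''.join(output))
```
HI

Exception raised in try, caught by bare except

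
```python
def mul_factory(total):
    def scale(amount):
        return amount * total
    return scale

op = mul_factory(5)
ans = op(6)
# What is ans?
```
30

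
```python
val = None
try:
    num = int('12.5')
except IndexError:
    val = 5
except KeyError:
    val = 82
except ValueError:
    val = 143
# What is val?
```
143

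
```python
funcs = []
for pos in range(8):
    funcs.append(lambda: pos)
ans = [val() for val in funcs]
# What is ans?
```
[7, 7, 7, 7, 7, 7, 7, 7]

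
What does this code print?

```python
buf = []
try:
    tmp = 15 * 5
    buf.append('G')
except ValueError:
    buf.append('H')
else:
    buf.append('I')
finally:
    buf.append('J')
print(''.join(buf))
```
GIJ

else runs before finally when no exception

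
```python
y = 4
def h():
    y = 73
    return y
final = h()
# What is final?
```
73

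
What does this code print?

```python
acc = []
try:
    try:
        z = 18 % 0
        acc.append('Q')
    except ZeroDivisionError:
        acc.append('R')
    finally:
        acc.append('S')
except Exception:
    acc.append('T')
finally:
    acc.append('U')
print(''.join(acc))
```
RSU

Both finally blocks run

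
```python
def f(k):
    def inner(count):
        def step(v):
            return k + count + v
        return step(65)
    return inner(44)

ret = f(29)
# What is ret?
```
138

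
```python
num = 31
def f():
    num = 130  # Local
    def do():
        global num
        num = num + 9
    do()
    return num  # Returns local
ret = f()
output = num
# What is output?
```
40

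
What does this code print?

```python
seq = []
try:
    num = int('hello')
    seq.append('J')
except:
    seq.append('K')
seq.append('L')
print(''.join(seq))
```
KL

Exception raised in try, caught by bare except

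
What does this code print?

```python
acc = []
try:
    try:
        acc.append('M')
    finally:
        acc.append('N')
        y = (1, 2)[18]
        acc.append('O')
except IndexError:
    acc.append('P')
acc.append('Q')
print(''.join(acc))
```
MNPQ

Exception in inner finally caught by outer except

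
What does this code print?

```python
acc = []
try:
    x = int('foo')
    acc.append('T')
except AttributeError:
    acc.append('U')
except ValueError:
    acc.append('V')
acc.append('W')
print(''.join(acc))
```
VW

ValueError is caught by its specific handler, not AttributeError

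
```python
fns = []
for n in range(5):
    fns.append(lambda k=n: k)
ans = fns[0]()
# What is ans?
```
0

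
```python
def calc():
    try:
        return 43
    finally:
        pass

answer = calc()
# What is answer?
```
43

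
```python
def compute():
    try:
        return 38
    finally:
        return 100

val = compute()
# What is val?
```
100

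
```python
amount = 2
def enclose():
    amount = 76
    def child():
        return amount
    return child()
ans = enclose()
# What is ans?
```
76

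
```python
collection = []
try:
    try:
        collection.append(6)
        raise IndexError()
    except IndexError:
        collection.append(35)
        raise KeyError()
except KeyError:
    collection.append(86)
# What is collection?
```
[6, 35, 86]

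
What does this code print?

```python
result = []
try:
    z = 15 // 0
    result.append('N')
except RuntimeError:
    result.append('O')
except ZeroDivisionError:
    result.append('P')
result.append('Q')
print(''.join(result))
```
PQ

ZeroDivisionError is caught by its specific handler, not RuntimeError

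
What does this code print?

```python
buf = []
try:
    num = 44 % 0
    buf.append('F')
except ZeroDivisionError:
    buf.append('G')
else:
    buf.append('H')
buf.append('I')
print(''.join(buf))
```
GI

else block skipped when exception is caught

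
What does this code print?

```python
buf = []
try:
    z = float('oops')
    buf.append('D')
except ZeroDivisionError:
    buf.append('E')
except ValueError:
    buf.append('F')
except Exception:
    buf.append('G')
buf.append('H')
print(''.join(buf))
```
FH

ValueError matches before generic Exception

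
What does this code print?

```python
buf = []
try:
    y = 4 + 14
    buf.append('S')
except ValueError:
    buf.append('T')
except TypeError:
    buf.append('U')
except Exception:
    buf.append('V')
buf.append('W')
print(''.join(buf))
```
SW

No exception, try block completes normally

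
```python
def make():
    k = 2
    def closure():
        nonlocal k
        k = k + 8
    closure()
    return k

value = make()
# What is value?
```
10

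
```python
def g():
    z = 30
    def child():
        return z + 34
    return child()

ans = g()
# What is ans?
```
64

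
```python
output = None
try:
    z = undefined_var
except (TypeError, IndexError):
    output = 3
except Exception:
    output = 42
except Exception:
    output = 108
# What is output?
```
42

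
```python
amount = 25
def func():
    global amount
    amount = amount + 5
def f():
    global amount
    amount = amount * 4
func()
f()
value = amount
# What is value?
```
120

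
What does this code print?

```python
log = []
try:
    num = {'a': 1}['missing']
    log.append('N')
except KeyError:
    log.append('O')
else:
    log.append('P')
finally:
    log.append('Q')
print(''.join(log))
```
OQ

Exception: except runs, else skipped, finally runs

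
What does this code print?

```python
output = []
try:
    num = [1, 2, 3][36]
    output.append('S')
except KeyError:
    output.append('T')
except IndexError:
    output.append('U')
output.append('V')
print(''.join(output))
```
UV

IndexError is caught by its specific handler, not KeyError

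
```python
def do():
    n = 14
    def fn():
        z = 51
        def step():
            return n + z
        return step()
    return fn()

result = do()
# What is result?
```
65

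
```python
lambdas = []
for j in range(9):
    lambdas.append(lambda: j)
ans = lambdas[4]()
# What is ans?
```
8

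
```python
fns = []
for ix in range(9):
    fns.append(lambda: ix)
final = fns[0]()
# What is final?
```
8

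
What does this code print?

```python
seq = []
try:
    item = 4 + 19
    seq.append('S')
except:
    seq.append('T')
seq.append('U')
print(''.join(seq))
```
SU

No exception, try block completes normally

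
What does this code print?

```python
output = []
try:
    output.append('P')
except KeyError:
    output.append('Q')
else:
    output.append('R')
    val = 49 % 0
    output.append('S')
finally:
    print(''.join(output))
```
PR

Try succeeds, else appends 'R', ZeroDivisionError in else is uncaught, finally prints before exception propagates ('S' never appended)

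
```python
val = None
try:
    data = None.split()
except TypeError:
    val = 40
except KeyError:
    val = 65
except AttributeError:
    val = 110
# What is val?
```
110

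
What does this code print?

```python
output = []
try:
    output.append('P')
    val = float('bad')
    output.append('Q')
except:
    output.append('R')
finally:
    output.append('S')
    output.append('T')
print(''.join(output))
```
PRST

Code before exception runs, then except, then all of finally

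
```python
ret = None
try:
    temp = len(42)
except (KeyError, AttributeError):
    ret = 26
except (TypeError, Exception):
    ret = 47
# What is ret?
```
47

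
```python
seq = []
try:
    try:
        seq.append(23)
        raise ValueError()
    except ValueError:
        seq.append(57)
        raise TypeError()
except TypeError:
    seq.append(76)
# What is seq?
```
[23, 57, 76]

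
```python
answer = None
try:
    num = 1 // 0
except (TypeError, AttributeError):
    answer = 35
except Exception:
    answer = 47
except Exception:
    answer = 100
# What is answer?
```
47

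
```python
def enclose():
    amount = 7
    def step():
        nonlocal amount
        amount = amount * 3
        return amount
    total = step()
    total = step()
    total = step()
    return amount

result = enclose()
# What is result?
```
189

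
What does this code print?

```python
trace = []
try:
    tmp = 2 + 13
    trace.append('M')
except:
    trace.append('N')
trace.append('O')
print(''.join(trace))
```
MO

No exception, try block completes normally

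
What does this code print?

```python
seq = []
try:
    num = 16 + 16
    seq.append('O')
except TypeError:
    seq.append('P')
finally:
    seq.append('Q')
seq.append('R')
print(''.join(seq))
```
OQR

finally runs after normal execution too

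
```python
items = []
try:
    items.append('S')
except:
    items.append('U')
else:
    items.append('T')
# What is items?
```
['S', 'T']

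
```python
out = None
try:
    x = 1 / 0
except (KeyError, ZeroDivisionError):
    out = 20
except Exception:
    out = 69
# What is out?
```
20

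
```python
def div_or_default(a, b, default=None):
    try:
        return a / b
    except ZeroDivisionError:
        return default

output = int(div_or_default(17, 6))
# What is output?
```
2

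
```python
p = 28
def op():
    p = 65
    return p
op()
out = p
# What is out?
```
28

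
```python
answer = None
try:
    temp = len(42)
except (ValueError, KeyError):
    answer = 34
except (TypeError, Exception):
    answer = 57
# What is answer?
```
57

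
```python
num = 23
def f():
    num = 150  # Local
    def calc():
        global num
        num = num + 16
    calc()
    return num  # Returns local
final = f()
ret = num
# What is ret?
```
39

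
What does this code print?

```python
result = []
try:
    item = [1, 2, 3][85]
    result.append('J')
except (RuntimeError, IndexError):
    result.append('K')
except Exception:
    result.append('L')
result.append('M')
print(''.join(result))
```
KM

IndexError matches tuple containing it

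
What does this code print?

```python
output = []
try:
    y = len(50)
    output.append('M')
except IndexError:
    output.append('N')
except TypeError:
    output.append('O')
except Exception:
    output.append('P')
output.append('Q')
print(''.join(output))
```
OQ

TypeError matches before generic Exception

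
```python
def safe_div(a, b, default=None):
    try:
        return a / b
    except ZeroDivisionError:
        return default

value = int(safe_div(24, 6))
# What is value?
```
4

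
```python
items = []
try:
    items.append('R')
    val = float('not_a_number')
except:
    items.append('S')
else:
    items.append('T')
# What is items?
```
['R', 'S']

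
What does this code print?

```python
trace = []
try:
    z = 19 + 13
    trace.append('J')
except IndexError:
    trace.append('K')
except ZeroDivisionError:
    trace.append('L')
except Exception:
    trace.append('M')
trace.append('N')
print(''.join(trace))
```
JN

No exception, try block completes normally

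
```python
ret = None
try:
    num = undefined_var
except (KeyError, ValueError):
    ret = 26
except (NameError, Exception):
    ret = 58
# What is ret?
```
58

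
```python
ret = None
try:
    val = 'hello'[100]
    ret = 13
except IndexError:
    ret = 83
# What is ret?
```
83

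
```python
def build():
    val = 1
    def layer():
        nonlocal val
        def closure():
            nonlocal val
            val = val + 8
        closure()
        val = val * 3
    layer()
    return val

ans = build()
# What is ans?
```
27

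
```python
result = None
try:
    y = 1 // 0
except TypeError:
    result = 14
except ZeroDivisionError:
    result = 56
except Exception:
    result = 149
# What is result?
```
56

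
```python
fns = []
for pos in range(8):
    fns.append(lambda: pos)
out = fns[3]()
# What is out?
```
7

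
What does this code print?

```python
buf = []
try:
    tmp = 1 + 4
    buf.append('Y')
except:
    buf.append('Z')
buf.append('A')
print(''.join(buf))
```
YA

No exception, try block completes normally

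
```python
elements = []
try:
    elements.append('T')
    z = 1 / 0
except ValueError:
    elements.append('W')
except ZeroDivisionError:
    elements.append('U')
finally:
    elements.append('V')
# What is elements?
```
['T', 'U', 'V']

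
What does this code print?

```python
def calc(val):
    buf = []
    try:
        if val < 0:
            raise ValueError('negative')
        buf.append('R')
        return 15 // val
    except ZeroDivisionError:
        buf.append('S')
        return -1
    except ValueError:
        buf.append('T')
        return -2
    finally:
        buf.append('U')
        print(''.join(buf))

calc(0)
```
RSU

val=0 causes ZeroDivisionError, caught, finally prints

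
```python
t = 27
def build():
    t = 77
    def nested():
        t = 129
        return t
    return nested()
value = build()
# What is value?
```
129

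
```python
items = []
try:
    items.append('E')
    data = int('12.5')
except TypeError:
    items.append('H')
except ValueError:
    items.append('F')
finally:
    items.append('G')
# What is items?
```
['E', 'F', 'G']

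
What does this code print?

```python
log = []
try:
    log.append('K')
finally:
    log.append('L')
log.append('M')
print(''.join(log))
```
KLM

try/finally without except, no exception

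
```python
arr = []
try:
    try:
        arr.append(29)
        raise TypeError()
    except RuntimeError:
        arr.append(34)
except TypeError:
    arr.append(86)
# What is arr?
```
[29, 86]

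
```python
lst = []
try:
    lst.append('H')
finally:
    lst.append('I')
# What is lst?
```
['H', 'I']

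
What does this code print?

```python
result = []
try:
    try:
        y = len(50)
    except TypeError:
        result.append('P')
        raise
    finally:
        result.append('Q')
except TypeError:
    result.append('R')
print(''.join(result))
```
PQR

finally runs before re-raised exception propagates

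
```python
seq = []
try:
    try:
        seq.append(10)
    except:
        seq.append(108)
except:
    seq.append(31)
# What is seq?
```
[10]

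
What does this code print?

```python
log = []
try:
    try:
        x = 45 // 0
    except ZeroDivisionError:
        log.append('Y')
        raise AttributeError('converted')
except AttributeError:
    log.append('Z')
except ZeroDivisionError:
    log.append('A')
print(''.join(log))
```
YZ

New AttributeError raised, caught by outer AttributeError handler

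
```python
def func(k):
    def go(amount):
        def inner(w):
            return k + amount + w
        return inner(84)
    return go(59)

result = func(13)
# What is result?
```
156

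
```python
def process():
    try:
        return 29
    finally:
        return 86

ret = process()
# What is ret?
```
86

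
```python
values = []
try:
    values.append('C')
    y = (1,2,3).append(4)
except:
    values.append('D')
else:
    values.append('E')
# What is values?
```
['C', 'D']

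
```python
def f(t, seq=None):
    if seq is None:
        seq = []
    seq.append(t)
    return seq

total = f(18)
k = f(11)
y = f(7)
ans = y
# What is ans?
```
[7]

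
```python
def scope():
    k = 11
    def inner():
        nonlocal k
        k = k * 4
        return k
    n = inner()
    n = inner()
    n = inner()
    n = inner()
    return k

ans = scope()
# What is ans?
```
2816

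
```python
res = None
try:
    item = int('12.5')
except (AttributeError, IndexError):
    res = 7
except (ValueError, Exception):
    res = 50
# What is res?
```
50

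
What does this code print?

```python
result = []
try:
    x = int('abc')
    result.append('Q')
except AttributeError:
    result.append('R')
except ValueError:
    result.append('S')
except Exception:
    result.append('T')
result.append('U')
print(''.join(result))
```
SU

ValueError matches before generic Exception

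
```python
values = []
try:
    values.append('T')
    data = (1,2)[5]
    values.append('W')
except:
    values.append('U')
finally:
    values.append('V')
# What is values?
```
['T', 'U', 'V']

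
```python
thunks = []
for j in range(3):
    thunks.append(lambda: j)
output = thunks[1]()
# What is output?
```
2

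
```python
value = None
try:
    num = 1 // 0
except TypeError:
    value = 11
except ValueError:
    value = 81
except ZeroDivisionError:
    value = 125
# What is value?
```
125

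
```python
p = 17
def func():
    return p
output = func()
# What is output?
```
17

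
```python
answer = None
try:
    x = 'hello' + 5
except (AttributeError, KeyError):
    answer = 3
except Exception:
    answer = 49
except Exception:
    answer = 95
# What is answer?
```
49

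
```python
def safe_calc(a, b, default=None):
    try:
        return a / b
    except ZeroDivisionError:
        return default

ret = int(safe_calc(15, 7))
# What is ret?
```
2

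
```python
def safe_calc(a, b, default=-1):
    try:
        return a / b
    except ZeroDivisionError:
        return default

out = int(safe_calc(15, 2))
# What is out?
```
7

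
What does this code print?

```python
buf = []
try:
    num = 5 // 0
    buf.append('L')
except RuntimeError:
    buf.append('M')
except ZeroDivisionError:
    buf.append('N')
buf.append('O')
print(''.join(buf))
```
NO

ZeroDivisionError is caught by its specific handler, not RuntimeError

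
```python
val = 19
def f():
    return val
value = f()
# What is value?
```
19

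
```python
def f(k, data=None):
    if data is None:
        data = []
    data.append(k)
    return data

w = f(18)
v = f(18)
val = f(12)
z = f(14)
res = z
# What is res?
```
[14]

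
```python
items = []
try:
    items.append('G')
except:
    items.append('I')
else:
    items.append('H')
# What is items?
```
['G', 'H']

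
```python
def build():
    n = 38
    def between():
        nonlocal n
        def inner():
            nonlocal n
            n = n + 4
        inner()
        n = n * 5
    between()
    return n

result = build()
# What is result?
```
210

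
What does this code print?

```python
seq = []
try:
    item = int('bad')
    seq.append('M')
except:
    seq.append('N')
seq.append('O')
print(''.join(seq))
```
NO

Exception raised in try, caught by bare except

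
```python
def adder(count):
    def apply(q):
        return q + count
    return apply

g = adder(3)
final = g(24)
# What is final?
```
27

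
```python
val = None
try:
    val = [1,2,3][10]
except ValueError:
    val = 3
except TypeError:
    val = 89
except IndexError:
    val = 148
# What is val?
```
148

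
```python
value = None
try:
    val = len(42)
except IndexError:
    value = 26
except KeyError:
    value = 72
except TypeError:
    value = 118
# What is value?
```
118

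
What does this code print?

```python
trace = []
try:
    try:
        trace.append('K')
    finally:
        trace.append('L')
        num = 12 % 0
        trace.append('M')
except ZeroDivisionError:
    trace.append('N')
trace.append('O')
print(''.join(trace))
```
KLNO

Exception in inner finally caught by outer except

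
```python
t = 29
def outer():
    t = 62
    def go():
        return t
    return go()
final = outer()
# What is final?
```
62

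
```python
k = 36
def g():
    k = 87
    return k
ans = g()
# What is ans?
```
87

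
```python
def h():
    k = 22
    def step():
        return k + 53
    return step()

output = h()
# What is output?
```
75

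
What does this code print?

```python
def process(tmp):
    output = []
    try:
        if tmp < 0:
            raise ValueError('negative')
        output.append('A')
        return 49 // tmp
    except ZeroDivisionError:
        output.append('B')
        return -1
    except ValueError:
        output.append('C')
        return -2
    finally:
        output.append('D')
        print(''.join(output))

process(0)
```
ABD

tmp=0 causes ZeroDivisionError, caught, finally prints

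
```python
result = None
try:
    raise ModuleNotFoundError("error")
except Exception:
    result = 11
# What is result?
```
11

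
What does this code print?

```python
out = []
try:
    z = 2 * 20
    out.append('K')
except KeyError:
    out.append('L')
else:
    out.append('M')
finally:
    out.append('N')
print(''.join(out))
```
KMN

else runs before finally when no exception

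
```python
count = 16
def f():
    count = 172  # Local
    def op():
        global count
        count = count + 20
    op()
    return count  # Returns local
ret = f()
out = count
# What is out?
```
36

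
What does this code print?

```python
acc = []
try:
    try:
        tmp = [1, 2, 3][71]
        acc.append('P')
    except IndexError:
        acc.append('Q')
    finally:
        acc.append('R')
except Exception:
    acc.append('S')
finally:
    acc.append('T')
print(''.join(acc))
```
QRT

Both finally blocks run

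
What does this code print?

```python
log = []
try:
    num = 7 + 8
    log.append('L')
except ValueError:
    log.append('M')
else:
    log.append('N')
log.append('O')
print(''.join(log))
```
LNO

else block runs when no exception occurs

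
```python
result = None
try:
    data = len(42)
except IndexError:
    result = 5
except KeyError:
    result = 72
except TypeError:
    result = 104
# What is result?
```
104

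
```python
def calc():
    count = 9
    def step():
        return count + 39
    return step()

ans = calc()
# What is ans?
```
48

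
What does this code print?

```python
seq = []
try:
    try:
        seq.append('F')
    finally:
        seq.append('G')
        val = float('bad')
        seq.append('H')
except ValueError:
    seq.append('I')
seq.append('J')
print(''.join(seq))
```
FGIJ

Exception in inner finally caught by outer except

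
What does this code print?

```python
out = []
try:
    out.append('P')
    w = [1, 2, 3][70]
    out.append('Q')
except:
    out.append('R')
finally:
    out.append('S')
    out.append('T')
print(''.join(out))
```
PRST

Code before exception runs, then except, then all of finally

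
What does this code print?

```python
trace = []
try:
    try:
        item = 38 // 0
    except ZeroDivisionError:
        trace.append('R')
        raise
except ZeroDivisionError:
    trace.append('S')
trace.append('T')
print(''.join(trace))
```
RST

raise without argument re-raises current exception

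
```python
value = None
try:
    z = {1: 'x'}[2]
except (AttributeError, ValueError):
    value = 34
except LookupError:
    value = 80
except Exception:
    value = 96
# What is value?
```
80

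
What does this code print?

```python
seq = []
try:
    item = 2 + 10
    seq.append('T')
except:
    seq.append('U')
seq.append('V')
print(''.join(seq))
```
TV

No exception, try block completes normally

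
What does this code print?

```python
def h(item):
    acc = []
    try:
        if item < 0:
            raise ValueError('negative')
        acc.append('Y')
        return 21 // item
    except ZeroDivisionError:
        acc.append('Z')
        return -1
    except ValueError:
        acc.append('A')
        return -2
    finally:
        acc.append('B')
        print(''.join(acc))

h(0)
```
YZB

item=0 causes ZeroDivisionError, caught, finally prints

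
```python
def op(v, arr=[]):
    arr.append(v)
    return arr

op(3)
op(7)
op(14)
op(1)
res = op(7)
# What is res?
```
[3, 7, 14, 1, 7]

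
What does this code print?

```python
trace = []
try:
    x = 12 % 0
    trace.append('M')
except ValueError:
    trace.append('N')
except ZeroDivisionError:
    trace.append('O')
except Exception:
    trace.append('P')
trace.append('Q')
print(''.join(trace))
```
OQ

ZeroDivisionError matches before generic Exception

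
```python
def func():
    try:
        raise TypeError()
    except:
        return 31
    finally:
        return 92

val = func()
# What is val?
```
92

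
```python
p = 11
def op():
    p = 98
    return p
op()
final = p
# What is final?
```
11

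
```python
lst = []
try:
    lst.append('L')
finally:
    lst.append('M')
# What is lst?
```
['L', 'M']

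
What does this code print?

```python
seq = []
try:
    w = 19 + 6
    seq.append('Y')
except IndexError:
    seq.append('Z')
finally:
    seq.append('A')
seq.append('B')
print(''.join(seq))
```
YAB

finally runs after normal execution too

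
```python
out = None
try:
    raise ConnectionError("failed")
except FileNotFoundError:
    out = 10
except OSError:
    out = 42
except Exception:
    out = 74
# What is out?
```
42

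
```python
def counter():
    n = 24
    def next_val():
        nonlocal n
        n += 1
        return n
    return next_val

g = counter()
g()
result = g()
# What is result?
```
26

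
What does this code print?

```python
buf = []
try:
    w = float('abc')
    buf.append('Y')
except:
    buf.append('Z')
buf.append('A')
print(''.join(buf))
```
ZA

Exception raised in try, caught by bare except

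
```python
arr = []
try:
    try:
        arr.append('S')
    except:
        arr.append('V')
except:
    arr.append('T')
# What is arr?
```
['S']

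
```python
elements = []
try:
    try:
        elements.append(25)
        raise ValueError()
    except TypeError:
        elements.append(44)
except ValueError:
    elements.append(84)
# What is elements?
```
[25, 84]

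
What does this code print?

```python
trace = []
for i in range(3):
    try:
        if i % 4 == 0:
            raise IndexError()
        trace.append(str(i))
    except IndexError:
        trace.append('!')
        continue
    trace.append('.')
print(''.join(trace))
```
!1.2.

continue in except skips rest of loop body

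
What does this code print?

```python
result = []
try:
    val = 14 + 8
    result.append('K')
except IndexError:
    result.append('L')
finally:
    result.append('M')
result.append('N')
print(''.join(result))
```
KMN

finally runs after normal execution too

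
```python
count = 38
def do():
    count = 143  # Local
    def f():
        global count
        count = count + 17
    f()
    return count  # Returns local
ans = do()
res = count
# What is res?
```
55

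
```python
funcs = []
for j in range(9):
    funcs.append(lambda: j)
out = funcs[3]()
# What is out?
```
8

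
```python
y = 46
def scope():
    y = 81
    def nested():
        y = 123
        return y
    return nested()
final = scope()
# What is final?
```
123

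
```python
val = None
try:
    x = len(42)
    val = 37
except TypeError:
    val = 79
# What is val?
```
79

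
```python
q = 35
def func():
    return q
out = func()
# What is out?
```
35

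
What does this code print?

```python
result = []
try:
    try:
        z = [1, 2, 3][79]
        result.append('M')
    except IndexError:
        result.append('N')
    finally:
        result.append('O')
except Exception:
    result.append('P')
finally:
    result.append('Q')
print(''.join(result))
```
NOQ

Both finally blocks run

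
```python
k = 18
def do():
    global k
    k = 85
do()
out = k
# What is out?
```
85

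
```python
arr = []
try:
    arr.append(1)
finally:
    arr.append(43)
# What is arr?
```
[1, 43]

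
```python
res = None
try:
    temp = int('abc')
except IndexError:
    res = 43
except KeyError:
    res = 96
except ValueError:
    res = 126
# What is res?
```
126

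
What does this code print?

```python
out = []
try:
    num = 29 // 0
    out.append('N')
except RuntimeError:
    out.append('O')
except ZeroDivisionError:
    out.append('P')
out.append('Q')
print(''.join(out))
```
PQ

ZeroDivisionError is caught by its specific handler, not RuntimeError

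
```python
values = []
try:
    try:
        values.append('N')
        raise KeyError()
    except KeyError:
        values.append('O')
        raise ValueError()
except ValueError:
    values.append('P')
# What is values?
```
['N', 'O', 'P']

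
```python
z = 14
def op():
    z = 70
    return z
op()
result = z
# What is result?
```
14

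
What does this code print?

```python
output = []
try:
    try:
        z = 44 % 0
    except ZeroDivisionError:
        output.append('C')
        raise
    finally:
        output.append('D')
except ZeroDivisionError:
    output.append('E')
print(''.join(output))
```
CDE

finally runs before re-raised exception propagates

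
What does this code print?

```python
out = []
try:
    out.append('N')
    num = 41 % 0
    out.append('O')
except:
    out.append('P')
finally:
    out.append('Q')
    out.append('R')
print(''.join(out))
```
NPQR

Code before exception runs, then except, then all of finally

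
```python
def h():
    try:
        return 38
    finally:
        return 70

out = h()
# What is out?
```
70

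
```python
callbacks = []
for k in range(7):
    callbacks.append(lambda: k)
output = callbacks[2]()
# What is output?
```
6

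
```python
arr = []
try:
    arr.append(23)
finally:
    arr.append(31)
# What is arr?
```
[23, 31]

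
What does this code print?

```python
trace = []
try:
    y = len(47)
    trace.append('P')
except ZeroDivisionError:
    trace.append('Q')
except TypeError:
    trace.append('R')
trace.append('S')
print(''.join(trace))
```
RS

TypeError is caught by its specific handler, not ZeroDivisionError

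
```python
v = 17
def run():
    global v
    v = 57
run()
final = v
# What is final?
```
57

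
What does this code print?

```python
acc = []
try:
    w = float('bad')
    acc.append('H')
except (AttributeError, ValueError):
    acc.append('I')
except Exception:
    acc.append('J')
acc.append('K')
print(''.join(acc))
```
IK

ValueError matches tuple containing it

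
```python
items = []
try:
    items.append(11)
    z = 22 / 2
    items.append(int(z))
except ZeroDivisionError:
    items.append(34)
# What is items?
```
[11, 11]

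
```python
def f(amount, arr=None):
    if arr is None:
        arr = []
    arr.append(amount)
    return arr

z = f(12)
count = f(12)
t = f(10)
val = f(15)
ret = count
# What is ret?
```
[12]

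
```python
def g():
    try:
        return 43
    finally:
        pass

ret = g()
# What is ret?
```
43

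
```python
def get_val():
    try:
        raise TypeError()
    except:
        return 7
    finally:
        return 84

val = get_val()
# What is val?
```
84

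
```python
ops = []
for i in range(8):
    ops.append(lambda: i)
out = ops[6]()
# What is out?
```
7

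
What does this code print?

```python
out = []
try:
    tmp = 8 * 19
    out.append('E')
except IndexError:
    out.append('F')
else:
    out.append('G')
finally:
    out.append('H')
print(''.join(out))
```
EGH

else runs before finally when no exception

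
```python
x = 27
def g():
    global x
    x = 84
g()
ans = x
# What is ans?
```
84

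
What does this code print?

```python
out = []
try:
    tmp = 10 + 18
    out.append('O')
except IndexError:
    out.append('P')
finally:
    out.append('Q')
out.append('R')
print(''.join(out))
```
OQR

finally runs after normal execution too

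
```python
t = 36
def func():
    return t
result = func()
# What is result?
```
36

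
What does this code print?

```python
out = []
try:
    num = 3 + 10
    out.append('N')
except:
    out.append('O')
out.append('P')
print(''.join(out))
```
NP

No exception, try block completes normally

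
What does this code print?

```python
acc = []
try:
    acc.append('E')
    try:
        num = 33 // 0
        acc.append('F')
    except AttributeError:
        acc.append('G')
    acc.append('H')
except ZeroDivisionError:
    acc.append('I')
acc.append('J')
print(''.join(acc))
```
EIJ

Inner handler doesn't match, propagates to outer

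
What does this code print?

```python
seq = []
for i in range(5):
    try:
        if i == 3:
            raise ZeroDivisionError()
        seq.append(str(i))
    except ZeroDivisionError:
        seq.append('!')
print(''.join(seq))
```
012!4

Exception on i=3 caught, loop continues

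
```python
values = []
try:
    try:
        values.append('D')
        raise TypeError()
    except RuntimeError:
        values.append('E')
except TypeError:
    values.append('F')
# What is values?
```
['D', 'F']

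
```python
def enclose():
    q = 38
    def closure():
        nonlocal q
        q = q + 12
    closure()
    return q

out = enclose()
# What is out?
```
50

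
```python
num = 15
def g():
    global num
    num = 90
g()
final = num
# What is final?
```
90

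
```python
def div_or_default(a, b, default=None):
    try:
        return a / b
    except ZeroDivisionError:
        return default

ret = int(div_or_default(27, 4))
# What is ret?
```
6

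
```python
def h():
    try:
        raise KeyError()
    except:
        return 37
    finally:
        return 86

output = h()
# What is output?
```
86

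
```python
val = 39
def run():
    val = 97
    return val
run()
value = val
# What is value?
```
39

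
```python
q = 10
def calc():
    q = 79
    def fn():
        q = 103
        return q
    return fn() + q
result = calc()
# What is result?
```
182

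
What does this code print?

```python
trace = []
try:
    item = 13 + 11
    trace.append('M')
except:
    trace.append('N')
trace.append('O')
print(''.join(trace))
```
MO

No exception, try block completes normally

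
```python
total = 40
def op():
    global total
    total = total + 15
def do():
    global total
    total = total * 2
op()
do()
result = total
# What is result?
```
110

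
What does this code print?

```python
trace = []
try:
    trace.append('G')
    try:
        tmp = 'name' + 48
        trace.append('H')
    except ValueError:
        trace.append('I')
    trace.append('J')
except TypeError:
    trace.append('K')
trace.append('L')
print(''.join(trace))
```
GKL

Inner handler doesn't match, propagates to outer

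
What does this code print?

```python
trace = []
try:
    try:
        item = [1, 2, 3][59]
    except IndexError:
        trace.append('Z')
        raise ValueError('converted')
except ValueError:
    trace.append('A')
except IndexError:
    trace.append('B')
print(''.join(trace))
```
ZA

New ValueError raised, caught by outer ValueError handler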